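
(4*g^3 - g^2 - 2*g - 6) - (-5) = 4*g^3 - g^2 - 2*g - 1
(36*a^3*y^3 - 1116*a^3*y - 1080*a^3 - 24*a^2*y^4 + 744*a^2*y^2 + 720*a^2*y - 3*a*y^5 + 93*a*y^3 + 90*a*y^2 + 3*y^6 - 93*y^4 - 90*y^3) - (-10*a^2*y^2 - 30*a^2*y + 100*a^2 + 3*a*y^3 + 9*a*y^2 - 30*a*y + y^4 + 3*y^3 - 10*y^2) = 36*a^3*y^3 - 1116*a^3*y - 1080*a^3 - 24*a^2*y^4 + 754*a^2*y^2 + 750*a^2*y - 100*a^2 - 3*a*y^5 + 90*a*y^3 + 81*a*y^2 + 30*a*y + 3*y^6 - 94*y^4 - 93*y^3 + 10*y^2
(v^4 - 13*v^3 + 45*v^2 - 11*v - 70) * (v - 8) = v^5 - 21*v^4 + 149*v^3 - 371*v^2 + 18*v + 560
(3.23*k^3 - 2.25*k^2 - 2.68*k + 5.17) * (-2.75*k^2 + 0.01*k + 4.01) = -8.8825*k^5 + 6.2198*k^4 + 20.2998*k^3 - 23.2668*k^2 - 10.6951*k + 20.7317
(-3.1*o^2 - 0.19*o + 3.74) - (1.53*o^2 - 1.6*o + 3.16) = -4.63*o^2 + 1.41*o + 0.58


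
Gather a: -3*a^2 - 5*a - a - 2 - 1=-3*a^2 - 6*a - 3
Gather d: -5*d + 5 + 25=30 - 5*d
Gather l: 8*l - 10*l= -2*l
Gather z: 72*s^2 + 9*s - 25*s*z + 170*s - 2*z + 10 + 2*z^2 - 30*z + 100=72*s^2 + 179*s + 2*z^2 + z*(-25*s - 32) + 110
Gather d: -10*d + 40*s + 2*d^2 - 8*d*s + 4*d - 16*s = 2*d^2 + d*(-8*s - 6) + 24*s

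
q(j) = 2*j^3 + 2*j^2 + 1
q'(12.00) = 912.00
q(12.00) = 3745.00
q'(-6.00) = 192.00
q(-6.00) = -359.00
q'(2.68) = 53.81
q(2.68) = 53.86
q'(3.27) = 77.24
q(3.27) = 92.32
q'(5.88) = 230.97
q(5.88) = 476.74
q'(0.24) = 1.31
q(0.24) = 1.14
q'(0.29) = 1.66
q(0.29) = 1.22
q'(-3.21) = 48.98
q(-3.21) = -44.54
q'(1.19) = 13.26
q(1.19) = 7.20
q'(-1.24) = 4.27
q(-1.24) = 0.26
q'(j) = 6*j^2 + 4*j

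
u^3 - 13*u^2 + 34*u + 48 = (u - 8)*(u - 6)*(u + 1)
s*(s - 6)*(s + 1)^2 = s^4 - 4*s^3 - 11*s^2 - 6*s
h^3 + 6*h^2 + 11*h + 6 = (h + 1)*(h + 2)*(h + 3)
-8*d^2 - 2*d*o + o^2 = (-4*d + o)*(2*d + o)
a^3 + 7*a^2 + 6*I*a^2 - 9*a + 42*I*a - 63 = (a + 7)*(a + 3*I)^2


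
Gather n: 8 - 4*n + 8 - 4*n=16 - 8*n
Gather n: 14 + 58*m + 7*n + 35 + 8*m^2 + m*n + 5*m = 8*m^2 + 63*m + n*(m + 7) + 49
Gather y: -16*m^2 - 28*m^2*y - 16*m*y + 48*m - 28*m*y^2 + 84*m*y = -16*m^2 - 28*m*y^2 + 48*m + y*(-28*m^2 + 68*m)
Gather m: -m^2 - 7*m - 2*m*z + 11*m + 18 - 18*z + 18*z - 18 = -m^2 + m*(4 - 2*z)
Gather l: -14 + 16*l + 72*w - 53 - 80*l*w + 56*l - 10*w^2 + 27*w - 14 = l*(72 - 80*w) - 10*w^2 + 99*w - 81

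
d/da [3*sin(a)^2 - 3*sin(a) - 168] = 3*sin(2*a) - 3*cos(a)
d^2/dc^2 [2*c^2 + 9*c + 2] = 4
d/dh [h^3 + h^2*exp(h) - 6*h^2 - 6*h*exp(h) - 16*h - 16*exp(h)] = h^2*exp(h) + 3*h^2 - 4*h*exp(h) - 12*h - 22*exp(h) - 16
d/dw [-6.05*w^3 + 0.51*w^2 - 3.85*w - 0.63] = -18.15*w^2 + 1.02*w - 3.85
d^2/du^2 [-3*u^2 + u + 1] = -6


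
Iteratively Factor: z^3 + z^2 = (z)*(z^2 + z) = z^2*(z + 1)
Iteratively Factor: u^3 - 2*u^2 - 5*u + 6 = (u + 2)*(u^2 - 4*u + 3) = (u - 1)*(u + 2)*(u - 3)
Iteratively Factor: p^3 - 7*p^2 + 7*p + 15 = (p + 1)*(p^2 - 8*p + 15) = (p - 5)*(p + 1)*(p - 3)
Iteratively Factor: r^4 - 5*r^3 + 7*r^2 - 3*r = (r - 1)*(r^3 - 4*r^2 + 3*r) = (r - 3)*(r - 1)*(r^2 - r) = (r - 3)*(r - 1)^2*(r)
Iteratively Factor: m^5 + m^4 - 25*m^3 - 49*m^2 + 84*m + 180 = (m - 2)*(m^4 + 3*m^3 - 19*m^2 - 87*m - 90) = (m - 2)*(m + 3)*(m^3 - 19*m - 30) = (m - 5)*(m - 2)*(m + 3)*(m^2 + 5*m + 6) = (m - 5)*(m - 2)*(m + 2)*(m + 3)*(m + 3)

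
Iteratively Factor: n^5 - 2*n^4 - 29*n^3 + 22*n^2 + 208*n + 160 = (n + 1)*(n^4 - 3*n^3 - 26*n^2 + 48*n + 160) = (n - 4)*(n + 1)*(n^3 + n^2 - 22*n - 40) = (n - 4)*(n + 1)*(n + 2)*(n^2 - n - 20) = (n - 4)*(n + 1)*(n + 2)*(n + 4)*(n - 5)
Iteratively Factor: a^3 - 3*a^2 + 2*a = (a - 2)*(a^2 - a) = (a - 2)*(a - 1)*(a)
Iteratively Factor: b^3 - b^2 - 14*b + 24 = (b + 4)*(b^2 - 5*b + 6) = (b - 2)*(b + 4)*(b - 3)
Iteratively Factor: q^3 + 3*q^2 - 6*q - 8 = (q - 2)*(q^2 + 5*q + 4) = (q - 2)*(q + 1)*(q + 4)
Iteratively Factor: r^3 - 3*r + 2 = (r + 2)*(r^2 - 2*r + 1) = (r - 1)*(r + 2)*(r - 1)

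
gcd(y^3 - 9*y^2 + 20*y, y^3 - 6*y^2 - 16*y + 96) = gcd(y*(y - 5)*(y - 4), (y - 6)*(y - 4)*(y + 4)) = y - 4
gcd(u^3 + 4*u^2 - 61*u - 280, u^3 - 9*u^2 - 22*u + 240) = u^2 - 3*u - 40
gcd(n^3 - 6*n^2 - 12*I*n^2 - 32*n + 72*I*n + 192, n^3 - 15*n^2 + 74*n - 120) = n - 6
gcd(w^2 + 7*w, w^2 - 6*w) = w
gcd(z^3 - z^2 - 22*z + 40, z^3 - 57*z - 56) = 1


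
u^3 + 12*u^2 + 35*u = u*(u + 5)*(u + 7)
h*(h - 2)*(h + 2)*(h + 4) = h^4 + 4*h^3 - 4*h^2 - 16*h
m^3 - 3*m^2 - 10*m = m*(m - 5)*(m + 2)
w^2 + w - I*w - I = (w + 1)*(w - I)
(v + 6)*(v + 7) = v^2 + 13*v + 42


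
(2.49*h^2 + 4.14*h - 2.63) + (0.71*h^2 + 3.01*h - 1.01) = 3.2*h^2 + 7.15*h - 3.64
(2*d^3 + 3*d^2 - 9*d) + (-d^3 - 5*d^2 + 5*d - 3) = d^3 - 2*d^2 - 4*d - 3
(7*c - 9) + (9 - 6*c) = c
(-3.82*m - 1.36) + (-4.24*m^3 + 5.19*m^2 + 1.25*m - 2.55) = -4.24*m^3 + 5.19*m^2 - 2.57*m - 3.91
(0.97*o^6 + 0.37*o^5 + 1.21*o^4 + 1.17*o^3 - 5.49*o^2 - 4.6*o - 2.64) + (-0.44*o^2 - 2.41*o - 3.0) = 0.97*o^6 + 0.37*o^5 + 1.21*o^4 + 1.17*o^3 - 5.93*o^2 - 7.01*o - 5.64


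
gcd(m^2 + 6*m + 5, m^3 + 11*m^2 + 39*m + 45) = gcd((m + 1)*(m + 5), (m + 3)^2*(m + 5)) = m + 5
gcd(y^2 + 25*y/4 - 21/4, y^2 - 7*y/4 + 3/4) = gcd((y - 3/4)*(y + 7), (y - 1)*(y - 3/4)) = y - 3/4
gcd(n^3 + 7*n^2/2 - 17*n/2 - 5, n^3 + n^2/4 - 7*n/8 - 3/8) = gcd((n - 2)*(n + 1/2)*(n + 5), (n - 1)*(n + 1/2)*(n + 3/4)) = n + 1/2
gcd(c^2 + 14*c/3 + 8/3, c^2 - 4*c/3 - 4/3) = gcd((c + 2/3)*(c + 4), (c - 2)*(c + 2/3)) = c + 2/3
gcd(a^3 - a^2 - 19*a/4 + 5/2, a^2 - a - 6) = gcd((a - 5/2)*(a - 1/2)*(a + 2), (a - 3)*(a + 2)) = a + 2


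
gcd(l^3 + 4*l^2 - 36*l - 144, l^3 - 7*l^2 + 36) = l - 6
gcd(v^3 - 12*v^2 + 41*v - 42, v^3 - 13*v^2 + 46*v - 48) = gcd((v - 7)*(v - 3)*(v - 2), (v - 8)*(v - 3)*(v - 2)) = v^2 - 5*v + 6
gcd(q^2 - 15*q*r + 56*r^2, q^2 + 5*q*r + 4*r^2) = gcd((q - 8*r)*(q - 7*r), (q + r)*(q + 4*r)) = 1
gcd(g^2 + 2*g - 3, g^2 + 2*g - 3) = g^2 + 2*g - 3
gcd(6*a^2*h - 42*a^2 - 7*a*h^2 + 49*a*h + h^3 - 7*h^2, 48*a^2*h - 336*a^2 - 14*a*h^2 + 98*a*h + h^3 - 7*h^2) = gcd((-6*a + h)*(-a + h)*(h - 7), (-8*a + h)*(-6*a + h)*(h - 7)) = 6*a*h - 42*a - h^2 + 7*h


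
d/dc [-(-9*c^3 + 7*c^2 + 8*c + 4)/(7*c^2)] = (9*c^3 + 8*c + 8)/(7*c^3)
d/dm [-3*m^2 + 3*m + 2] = 3 - 6*m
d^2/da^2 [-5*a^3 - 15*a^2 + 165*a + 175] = -30*a - 30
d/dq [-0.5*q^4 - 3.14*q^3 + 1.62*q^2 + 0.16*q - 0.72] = -2.0*q^3 - 9.42*q^2 + 3.24*q + 0.16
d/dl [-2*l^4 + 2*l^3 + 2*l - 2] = -8*l^3 + 6*l^2 + 2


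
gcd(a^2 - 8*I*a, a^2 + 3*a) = a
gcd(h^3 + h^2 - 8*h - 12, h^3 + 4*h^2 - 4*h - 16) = h + 2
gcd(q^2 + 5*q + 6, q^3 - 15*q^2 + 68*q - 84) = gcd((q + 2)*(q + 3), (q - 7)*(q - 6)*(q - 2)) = 1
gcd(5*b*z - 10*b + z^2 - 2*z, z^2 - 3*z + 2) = z - 2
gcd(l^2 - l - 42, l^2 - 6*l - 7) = l - 7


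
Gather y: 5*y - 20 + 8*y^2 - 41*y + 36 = 8*y^2 - 36*y + 16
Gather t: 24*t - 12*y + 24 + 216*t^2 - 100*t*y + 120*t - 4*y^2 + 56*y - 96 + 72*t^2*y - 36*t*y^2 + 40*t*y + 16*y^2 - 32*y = t^2*(72*y + 216) + t*(-36*y^2 - 60*y + 144) + 12*y^2 + 12*y - 72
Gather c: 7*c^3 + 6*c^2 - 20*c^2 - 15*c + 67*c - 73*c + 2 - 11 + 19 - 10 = 7*c^3 - 14*c^2 - 21*c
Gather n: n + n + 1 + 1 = 2*n + 2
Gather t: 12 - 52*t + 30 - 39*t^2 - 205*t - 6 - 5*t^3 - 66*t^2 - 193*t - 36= -5*t^3 - 105*t^2 - 450*t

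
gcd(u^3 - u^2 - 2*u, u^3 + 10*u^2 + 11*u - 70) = u - 2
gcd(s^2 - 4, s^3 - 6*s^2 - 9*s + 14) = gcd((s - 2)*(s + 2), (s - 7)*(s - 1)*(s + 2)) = s + 2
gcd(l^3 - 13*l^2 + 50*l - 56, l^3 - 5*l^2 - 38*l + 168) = l^2 - 11*l + 28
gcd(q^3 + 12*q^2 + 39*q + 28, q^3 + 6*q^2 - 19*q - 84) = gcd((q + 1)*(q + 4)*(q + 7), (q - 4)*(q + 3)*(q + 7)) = q + 7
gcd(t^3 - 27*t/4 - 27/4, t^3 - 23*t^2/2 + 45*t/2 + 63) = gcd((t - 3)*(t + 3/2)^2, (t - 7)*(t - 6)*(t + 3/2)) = t + 3/2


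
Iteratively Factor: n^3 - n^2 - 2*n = (n + 1)*(n^2 - 2*n) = n*(n + 1)*(n - 2)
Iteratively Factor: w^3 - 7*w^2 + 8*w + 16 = (w - 4)*(w^2 - 3*w - 4) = (w - 4)^2*(w + 1)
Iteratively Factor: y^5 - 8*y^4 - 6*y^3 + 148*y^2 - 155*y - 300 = (y - 5)*(y^4 - 3*y^3 - 21*y^2 + 43*y + 60) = (y - 5)*(y + 4)*(y^3 - 7*y^2 + 7*y + 15) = (y - 5)^2*(y + 4)*(y^2 - 2*y - 3) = (y - 5)^2*(y - 3)*(y + 4)*(y + 1)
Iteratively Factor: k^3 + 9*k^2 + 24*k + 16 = (k + 4)*(k^2 + 5*k + 4) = (k + 1)*(k + 4)*(k + 4)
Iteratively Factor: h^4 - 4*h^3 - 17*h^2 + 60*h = (h - 5)*(h^3 + h^2 - 12*h) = (h - 5)*(h - 3)*(h^2 + 4*h) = (h - 5)*(h - 3)*(h + 4)*(h)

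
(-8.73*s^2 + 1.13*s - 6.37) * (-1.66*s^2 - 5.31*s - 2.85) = 14.4918*s^4 + 44.4805*s^3 + 29.4544*s^2 + 30.6042*s + 18.1545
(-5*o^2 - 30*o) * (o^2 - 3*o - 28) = -5*o^4 - 15*o^3 + 230*o^2 + 840*o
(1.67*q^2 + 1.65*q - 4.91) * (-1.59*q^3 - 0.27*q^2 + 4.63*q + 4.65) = -2.6553*q^5 - 3.0744*q^4 + 15.0935*q^3 + 16.7307*q^2 - 15.0608*q - 22.8315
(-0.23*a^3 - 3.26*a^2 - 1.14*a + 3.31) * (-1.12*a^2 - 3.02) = 0.2576*a^5 + 3.6512*a^4 + 1.9714*a^3 + 6.138*a^2 + 3.4428*a - 9.9962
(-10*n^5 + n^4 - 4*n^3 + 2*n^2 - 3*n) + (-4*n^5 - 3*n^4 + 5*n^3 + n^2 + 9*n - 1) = -14*n^5 - 2*n^4 + n^3 + 3*n^2 + 6*n - 1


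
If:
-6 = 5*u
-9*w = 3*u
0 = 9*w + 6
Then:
No Solution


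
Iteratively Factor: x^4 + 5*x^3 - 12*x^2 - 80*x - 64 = (x + 1)*(x^3 + 4*x^2 - 16*x - 64) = (x - 4)*(x + 1)*(x^2 + 8*x + 16) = (x - 4)*(x + 1)*(x + 4)*(x + 4)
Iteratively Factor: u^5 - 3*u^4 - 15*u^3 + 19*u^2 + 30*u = (u + 1)*(u^4 - 4*u^3 - 11*u^2 + 30*u) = (u + 1)*(u + 3)*(u^3 - 7*u^2 + 10*u) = (u - 5)*(u + 1)*(u + 3)*(u^2 - 2*u) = (u - 5)*(u - 2)*(u + 1)*(u + 3)*(u)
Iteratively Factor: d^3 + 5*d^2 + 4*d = (d + 1)*(d^2 + 4*d) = (d + 1)*(d + 4)*(d)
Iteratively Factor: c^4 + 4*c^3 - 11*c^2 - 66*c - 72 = (c + 3)*(c^3 + c^2 - 14*c - 24) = (c + 2)*(c + 3)*(c^2 - c - 12) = (c - 4)*(c + 2)*(c + 3)*(c + 3)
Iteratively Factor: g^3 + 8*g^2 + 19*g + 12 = (g + 4)*(g^2 + 4*g + 3) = (g + 3)*(g + 4)*(g + 1)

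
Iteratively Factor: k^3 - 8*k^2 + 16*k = (k - 4)*(k^2 - 4*k) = k*(k - 4)*(k - 4)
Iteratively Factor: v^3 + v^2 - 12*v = (v)*(v^2 + v - 12) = v*(v + 4)*(v - 3)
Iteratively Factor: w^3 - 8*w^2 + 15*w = (w)*(w^2 - 8*w + 15) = w*(w - 3)*(w - 5)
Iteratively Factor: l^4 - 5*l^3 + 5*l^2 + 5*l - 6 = (l - 2)*(l^3 - 3*l^2 - l + 3) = (l - 3)*(l - 2)*(l^2 - 1) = (l - 3)*(l - 2)*(l - 1)*(l + 1)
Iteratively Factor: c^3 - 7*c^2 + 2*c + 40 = (c - 4)*(c^2 - 3*c - 10) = (c - 5)*(c - 4)*(c + 2)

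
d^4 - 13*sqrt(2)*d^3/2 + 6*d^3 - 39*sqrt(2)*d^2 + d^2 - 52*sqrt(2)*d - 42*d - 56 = (d + 2)*(d + 4)*(d - 7*sqrt(2))*(d + sqrt(2)/2)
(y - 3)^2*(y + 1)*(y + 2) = y^4 - 3*y^3 - 7*y^2 + 15*y + 18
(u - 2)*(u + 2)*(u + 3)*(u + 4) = u^4 + 7*u^3 + 8*u^2 - 28*u - 48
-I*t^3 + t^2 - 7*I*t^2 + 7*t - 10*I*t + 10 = (t + 2)*(t + 5)*(-I*t + 1)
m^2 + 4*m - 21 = (m - 3)*(m + 7)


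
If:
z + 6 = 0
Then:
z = -6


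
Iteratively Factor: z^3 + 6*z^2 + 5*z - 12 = (z + 4)*(z^2 + 2*z - 3) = (z + 3)*(z + 4)*(z - 1)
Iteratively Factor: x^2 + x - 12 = (x + 4)*(x - 3)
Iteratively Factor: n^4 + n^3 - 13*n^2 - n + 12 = (n + 4)*(n^3 - 3*n^2 - n + 3) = (n + 1)*(n + 4)*(n^2 - 4*n + 3) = (n - 1)*(n + 1)*(n + 4)*(n - 3)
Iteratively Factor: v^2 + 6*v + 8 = (v + 2)*(v + 4)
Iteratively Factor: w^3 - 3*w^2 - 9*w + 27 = (w + 3)*(w^2 - 6*w + 9) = (w - 3)*(w + 3)*(w - 3)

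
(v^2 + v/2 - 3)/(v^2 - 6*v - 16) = (v - 3/2)/(v - 8)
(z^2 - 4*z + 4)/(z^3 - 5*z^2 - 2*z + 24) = (z^2 - 4*z + 4)/(z^3 - 5*z^2 - 2*z + 24)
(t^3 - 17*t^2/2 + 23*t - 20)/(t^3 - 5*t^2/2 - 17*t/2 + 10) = (2*t^2 - 9*t + 10)/(2*t^2 + 3*t - 5)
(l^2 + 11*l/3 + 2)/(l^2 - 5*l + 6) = (l^2 + 11*l/3 + 2)/(l^2 - 5*l + 6)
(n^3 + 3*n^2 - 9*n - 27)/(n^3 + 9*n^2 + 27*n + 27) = (n - 3)/(n + 3)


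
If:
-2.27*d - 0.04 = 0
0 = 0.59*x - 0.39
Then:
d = -0.02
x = 0.66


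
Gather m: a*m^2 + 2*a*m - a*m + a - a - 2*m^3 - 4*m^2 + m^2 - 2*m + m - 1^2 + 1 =-2*m^3 + m^2*(a - 3) + m*(a - 1)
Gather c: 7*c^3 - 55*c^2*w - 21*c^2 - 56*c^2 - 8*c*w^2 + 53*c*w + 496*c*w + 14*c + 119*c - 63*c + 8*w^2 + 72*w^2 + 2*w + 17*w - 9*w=7*c^3 + c^2*(-55*w - 77) + c*(-8*w^2 + 549*w + 70) + 80*w^2 + 10*w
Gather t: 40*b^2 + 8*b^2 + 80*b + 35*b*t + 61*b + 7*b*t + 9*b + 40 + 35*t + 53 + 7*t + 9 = 48*b^2 + 150*b + t*(42*b + 42) + 102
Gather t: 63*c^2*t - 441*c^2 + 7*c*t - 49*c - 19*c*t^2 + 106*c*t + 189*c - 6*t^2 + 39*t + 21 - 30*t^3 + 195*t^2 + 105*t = -441*c^2 + 140*c - 30*t^3 + t^2*(189 - 19*c) + t*(63*c^2 + 113*c + 144) + 21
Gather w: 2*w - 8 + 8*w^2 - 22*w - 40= 8*w^2 - 20*w - 48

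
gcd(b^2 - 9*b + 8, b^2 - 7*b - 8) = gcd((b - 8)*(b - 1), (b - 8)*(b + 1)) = b - 8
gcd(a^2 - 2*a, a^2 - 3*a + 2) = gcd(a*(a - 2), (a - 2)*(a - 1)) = a - 2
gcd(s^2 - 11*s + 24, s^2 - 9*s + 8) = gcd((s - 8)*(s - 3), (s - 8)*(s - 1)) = s - 8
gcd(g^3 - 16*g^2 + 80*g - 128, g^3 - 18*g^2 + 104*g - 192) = g^2 - 12*g + 32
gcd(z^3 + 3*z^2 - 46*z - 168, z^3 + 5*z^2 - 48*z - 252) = z^2 - z - 42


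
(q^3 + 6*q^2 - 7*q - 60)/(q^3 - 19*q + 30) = (q + 4)/(q - 2)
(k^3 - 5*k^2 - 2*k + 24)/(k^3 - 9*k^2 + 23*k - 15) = (k^2 - 2*k - 8)/(k^2 - 6*k + 5)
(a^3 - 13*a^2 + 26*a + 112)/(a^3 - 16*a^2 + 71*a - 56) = (a + 2)/(a - 1)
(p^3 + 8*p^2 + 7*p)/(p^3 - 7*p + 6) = p*(p^2 + 8*p + 7)/(p^3 - 7*p + 6)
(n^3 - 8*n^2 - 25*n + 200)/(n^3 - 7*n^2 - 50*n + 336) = (n^2 - 25)/(n^2 + n - 42)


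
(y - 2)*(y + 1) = y^2 - y - 2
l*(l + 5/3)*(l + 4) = l^3 + 17*l^2/3 + 20*l/3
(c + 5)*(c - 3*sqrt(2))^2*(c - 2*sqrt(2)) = c^4 - 8*sqrt(2)*c^3 + 5*c^3 - 40*sqrt(2)*c^2 + 42*c^2 - 36*sqrt(2)*c + 210*c - 180*sqrt(2)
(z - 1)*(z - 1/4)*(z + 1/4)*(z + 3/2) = z^4 + z^3/2 - 25*z^2/16 - z/32 + 3/32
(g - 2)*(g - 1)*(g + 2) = g^3 - g^2 - 4*g + 4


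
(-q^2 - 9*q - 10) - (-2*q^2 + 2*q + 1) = q^2 - 11*q - 11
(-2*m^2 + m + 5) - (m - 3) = 8 - 2*m^2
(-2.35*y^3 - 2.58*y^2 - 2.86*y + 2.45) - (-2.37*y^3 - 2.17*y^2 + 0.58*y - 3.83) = 0.02*y^3 - 0.41*y^2 - 3.44*y + 6.28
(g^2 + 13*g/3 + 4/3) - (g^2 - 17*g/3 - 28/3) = 10*g + 32/3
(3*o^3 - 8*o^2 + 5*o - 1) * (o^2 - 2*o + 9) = 3*o^5 - 14*o^4 + 48*o^3 - 83*o^2 + 47*o - 9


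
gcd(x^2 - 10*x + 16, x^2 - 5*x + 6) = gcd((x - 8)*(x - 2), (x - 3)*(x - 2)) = x - 2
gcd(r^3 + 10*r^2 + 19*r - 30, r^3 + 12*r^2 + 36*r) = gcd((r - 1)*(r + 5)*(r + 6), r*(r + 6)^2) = r + 6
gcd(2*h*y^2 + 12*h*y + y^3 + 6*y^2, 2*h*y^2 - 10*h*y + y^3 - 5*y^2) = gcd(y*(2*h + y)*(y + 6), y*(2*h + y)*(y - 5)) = 2*h*y + y^2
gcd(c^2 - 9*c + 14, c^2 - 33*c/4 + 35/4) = c - 7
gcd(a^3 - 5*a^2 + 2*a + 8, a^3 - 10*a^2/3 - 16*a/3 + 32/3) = a - 4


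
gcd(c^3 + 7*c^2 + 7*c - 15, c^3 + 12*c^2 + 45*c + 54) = c + 3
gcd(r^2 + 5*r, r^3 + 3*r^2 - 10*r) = r^2 + 5*r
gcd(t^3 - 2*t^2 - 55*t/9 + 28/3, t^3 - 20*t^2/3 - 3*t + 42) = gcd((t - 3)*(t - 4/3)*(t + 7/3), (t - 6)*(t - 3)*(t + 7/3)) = t^2 - 2*t/3 - 7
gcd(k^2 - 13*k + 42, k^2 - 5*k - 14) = k - 7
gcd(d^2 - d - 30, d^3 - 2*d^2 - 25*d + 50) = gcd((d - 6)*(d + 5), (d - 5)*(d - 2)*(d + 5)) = d + 5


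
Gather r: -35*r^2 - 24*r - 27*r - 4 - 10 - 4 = -35*r^2 - 51*r - 18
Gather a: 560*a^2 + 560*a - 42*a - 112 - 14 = 560*a^2 + 518*a - 126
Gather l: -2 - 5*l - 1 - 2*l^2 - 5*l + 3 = -2*l^2 - 10*l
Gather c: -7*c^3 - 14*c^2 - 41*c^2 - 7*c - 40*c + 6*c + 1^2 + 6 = -7*c^3 - 55*c^2 - 41*c + 7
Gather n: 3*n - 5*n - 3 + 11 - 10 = -2*n - 2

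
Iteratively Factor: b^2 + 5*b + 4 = (b + 4)*(b + 1)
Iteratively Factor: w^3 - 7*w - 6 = (w - 3)*(w^2 + 3*w + 2) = (w - 3)*(w + 1)*(w + 2)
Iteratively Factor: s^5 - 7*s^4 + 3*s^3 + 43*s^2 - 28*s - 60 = (s - 2)*(s^4 - 5*s^3 - 7*s^2 + 29*s + 30) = (s - 2)*(s + 2)*(s^3 - 7*s^2 + 7*s + 15) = (s - 5)*(s - 2)*(s + 2)*(s^2 - 2*s - 3) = (s - 5)*(s - 3)*(s - 2)*(s + 2)*(s + 1)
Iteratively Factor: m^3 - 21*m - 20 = (m + 4)*(m^2 - 4*m - 5) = (m - 5)*(m + 4)*(m + 1)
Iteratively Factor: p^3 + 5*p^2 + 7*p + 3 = (p + 1)*(p^2 + 4*p + 3) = (p + 1)*(p + 3)*(p + 1)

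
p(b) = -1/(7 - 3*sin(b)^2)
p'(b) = -6*sin(b)*cos(b)/(7 - 3*sin(b)^2)^2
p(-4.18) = -0.21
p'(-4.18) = 0.12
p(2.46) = -0.17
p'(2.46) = 0.09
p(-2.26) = -0.19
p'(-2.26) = -0.11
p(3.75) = -0.17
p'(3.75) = -0.08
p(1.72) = -0.25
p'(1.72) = 0.05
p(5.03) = -0.23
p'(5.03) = 0.10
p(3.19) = -0.14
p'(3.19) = -0.01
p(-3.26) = -0.14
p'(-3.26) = 0.01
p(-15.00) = -0.17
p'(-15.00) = -0.09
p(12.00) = -0.16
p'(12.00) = 0.07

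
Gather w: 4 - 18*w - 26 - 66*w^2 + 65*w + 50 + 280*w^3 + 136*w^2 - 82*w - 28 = 280*w^3 + 70*w^2 - 35*w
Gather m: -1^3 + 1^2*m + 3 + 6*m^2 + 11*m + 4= 6*m^2 + 12*m + 6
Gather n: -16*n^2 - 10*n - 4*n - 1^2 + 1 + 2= -16*n^2 - 14*n + 2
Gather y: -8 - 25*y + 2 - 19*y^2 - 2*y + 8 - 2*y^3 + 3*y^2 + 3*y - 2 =-2*y^3 - 16*y^2 - 24*y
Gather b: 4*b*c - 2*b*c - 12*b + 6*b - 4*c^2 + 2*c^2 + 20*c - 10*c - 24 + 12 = b*(2*c - 6) - 2*c^2 + 10*c - 12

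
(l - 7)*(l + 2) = l^2 - 5*l - 14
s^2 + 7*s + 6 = (s + 1)*(s + 6)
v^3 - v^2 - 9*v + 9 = (v - 3)*(v - 1)*(v + 3)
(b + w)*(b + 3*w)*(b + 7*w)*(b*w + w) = b^4*w + 11*b^3*w^2 + b^3*w + 31*b^2*w^3 + 11*b^2*w^2 + 21*b*w^4 + 31*b*w^3 + 21*w^4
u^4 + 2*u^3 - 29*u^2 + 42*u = u*(u - 3)*(u - 2)*(u + 7)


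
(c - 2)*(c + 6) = c^2 + 4*c - 12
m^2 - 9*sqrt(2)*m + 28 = (m - 7*sqrt(2))*(m - 2*sqrt(2))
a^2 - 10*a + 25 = (a - 5)^2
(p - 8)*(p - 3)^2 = p^3 - 14*p^2 + 57*p - 72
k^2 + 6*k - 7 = (k - 1)*(k + 7)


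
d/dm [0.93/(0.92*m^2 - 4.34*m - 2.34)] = (4.0362 - 1.7112*m)/(-0.92*m^2 + 4.34*m + 2.34)^2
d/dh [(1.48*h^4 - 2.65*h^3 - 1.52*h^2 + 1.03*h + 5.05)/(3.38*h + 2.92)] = (15.0072*h^4 - 0.627599999999996*h^3 - 28.3516*h^2 - 8.8768*h - 14.0614)/(11.4244*h^2 + 19.7392*h + 8.5264)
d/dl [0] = 0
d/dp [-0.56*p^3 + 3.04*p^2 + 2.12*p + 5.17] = -1.68*p^2 + 6.08*p + 2.12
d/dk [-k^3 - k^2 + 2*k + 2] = -3*k^2 - 2*k + 2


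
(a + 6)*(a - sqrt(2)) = a^2 - sqrt(2)*a + 6*a - 6*sqrt(2)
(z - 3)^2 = z^2 - 6*z + 9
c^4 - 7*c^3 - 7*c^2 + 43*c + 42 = (c - 7)*(c - 3)*(c + 1)*(c + 2)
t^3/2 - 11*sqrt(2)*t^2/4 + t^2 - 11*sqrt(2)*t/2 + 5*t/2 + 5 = (t/2 + 1)*(t - 5*sqrt(2))*(t - sqrt(2)/2)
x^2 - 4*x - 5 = (x - 5)*(x + 1)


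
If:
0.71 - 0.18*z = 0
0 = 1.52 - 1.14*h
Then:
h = 1.33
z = 3.94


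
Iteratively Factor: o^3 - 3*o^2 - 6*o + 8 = (o - 4)*(o^2 + o - 2) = (o - 4)*(o + 2)*(o - 1)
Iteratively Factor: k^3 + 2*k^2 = (k + 2)*(k^2) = k*(k + 2)*(k)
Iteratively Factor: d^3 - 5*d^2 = (d)*(d^2 - 5*d) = d*(d - 5)*(d)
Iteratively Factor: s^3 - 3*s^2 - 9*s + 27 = (s - 3)*(s^2 - 9) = (s - 3)^2*(s + 3)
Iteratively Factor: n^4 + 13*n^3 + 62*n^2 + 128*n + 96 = (n + 4)*(n^3 + 9*n^2 + 26*n + 24) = (n + 2)*(n + 4)*(n^2 + 7*n + 12) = (n + 2)*(n + 4)^2*(n + 3)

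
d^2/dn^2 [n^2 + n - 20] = 2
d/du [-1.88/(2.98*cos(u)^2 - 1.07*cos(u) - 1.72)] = (2.0116 - 11.2048*cos(u))*sin(u)/(-2.98*cos(u)^2 + 1.07*cos(u) + 1.72)^2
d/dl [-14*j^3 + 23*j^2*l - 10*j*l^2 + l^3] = 23*j^2 - 20*j*l + 3*l^2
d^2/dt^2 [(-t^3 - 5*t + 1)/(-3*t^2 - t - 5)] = 2*(31*t^3 - 12*t^2 - 159*t - 11)/(27*t^6 + 27*t^5 + 144*t^4 + 91*t^3 + 240*t^2 + 75*t + 125)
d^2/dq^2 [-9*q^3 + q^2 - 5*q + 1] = 2 - 54*q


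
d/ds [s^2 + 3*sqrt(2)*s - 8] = 2*s + 3*sqrt(2)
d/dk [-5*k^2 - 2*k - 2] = -10*k - 2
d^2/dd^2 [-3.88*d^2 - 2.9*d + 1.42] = -7.76000000000000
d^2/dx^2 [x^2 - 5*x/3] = 2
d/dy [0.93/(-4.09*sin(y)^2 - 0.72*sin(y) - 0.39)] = (7.6074*sin(y) + 0.6696)*cos(y)/(4.09*sin(y)^2 + 0.72*sin(y) + 0.39)^2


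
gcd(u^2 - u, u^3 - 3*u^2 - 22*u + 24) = u - 1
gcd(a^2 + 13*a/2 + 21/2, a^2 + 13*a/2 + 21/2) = a^2 + 13*a/2 + 21/2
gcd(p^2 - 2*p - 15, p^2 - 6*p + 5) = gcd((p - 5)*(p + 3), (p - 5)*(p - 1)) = p - 5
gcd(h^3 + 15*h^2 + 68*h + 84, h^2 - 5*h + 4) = 1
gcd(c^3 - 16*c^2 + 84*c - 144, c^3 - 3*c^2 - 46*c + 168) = c^2 - 10*c + 24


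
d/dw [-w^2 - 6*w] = -2*w - 6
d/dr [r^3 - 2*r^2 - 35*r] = 3*r^2 - 4*r - 35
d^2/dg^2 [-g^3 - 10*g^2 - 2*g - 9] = -6*g - 20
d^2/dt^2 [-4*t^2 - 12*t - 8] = -8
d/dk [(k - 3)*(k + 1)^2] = (k + 1)*(3*k - 5)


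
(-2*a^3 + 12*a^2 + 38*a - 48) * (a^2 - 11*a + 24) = -2*a^5 + 34*a^4 - 142*a^3 - 178*a^2 + 1440*a - 1152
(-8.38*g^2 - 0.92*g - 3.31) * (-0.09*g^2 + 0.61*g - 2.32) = 0.7542*g^4 - 5.029*g^3 + 19.1783*g^2 + 0.1153*g + 7.6792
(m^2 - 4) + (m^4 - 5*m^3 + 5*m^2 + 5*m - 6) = m^4 - 5*m^3 + 6*m^2 + 5*m - 10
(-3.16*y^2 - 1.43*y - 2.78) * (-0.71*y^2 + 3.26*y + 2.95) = 2.2436*y^4 - 9.2863*y^3 - 12.01*y^2 - 13.2813*y - 8.201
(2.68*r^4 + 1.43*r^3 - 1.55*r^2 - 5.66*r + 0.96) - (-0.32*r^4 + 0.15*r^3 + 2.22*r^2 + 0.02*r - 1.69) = 3.0*r^4 + 1.28*r^3 - 3.77*r^2 - 5.68*r + 2.65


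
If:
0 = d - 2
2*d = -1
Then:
No Solution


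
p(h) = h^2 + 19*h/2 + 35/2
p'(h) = 2*h + 19/2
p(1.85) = 38.50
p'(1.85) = 13.20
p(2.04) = 41.04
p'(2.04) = 13.58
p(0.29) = 20.34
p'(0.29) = 10.08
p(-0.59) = 12.24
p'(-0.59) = 8.32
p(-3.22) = -2.72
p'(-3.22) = 3.06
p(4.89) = 87.87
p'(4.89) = 19.28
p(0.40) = 21.46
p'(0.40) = 10.30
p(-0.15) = 16.10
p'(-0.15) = 9.20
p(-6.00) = -3.50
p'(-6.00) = -2.50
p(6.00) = 110.50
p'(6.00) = 21.50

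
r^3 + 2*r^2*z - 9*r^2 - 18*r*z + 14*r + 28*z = (r - 7)*(r - 2)*(r + 2*z)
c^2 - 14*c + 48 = (c - 8)*(c - 6)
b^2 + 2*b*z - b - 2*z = (b - 1)*(b + 2*z)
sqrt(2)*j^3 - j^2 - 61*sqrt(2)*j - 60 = (j - 6*sqrt(2))*(j + 5*sqrt(2))*(sqrt(2)*j + 1)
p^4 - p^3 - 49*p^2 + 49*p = p*(p - 7)*(p - 1)*(p + 7)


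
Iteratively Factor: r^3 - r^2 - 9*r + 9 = (r + 3)*(r^2 - 4*r + 3) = (r - 3)*(r + 3)*(r - 1)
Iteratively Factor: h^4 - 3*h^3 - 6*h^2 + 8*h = (h + 2)*(h^3 - 5*h^2 + 4*h) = (h - 4)*(h + 2)*(h^2 - h) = h*(h - 4)*(h + 2)*(h - 1)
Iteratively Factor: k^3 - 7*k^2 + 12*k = (k - 4)*(k^2 - 3*k) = (k - 4)*(k - 3)*(k)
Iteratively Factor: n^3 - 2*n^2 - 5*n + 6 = (n - 1)*(n^2 - n - 6) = (n - 1)*(n + 2)*(n - 3)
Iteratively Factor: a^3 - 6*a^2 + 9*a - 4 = (a - 1)*(a^2 - 5*a + 4) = (a - 1)^2*(a - 4)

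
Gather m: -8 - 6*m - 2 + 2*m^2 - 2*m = 2*m^2 - 8*m - 10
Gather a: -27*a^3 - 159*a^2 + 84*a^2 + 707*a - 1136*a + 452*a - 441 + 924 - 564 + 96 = -27*a^3 - 75*a^2 + 23*a + 15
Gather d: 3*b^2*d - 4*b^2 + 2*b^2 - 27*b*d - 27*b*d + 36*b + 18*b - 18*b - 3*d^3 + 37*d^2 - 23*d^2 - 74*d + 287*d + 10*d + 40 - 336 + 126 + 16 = -2*b^2 + 36*b - 3*d^3 + 14*d^2 + d*(3*b^2 - 54*b + 223) - 154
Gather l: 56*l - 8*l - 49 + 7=48*l - 42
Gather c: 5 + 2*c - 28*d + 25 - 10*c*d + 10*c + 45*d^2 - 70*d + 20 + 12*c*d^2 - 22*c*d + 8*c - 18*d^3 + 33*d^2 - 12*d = c*(12*d^2 - 32*d + 20) - 18*d^3 + 78*d^2 - 110*d + 50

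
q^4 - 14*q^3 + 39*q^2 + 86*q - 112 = (q - 8)*(q - 7)*(q - 1)*(q + 2)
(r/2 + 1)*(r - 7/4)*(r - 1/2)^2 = r^4/2 - 3*r^3/8 - 7*r^2/4 + 57*r/32 - 7/16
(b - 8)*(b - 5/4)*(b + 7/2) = b^3 - 23*b^2/4 - 179*b/8 + 35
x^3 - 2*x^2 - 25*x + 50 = (x - 5)*(x - 2)*(x + 5)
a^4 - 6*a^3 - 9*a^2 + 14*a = a*(a - 7)*(a - 1)*(a + 2)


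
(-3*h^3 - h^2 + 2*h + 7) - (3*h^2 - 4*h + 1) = -3*h^3 - 4*h^2 + 6*h + 6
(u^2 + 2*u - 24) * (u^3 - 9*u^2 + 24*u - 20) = u^5 - 7*u^4 - 18*u^3 + 244*u^2 - 616*u + 480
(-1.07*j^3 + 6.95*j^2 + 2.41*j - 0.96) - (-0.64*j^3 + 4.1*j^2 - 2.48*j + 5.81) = -0.43*j^3 + 2.85*j^2 + 4.89*j - 6.77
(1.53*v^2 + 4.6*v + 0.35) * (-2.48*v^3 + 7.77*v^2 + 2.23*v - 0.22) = -3.7944*v^5 + 0.4801*v^4 + 38.2859*v^3 + 12.6409*v^2 - 0.2315*v - 0.077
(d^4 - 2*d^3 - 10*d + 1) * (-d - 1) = -d^5 + d^4 + 2*d^3 + 10*d^2 + 9*d - 1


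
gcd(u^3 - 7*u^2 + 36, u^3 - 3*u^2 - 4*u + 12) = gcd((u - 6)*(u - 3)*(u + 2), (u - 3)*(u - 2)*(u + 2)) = u^2 - u - 6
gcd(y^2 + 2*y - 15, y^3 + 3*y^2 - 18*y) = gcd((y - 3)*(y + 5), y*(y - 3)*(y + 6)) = y - 3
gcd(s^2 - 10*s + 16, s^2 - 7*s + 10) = s - 2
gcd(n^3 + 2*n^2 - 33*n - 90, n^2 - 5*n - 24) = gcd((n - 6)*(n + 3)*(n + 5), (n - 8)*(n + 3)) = n + 3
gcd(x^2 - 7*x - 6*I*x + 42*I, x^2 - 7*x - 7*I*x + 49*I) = x - 7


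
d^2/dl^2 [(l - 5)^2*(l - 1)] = 6*l - 22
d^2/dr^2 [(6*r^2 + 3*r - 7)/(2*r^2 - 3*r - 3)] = 12*(8*r^3 + 4*r^2 + 30*r - 13)/(8*r^6 - 36*r^5 + 18*r^4 + 81*r^3 - 27*r^2 - 81*r - 27)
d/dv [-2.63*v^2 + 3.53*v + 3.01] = 3.53 - 5.26*v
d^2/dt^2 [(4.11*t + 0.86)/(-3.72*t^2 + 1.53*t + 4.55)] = ((4.11*t + 0.86)*(7.44*t - 1.53)*(14.88*t - 3.06) + (91.7352*t - 6.1782)*(-3.72*t^2 + 1.53*t + 4.55))/(-3.72*t^2 + 1.53*t + 4.55)^3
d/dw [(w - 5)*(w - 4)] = 2*w - 9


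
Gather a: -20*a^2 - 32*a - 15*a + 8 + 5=-20*a^2 - 47*a + 13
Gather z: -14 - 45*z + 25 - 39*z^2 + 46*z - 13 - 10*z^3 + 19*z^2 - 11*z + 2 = -10*z^3 - 20*z^2 - 10*z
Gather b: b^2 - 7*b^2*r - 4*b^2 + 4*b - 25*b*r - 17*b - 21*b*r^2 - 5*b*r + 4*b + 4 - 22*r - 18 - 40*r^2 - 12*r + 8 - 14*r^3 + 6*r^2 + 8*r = b^2*(-7*r - 3) + b*(-21*r^2 - 30*r - 9) - 14*r^3 - 34*r^2 - 26*r - 6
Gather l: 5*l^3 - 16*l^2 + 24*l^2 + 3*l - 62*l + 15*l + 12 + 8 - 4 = 5*l^3 + 8*l^2 - 44*l + 16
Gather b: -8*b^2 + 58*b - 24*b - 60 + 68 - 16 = -8*b^2 + 34*b - 8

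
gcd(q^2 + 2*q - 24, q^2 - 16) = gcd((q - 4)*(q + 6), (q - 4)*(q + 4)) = q - 4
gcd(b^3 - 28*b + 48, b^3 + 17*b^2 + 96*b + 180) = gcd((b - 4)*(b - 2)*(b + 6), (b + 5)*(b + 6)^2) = b + 6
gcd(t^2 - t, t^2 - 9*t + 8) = t - 1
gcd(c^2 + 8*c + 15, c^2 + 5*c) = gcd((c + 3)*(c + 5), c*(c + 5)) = c + 5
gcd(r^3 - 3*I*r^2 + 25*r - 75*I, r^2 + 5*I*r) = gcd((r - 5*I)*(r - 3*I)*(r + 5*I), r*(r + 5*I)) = r + 5*I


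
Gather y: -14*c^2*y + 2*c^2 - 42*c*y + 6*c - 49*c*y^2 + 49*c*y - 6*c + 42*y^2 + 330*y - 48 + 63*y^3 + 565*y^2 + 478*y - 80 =2*c^2 + 63*y^3 + y^2*(607 - 49*c) + y*(-14*c^2 + 7*c + 808) - 128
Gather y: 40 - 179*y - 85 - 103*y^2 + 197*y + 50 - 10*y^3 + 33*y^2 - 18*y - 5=-10*y^3 - 70*y^2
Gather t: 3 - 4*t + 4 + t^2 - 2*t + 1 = t^2 - 6*t + 8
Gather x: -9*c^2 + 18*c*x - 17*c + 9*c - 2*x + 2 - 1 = -9*c^2 - 8*c + x*(18*c - 2) + 1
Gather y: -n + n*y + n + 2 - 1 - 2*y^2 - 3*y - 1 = -2*y^2 + y*(n - 3)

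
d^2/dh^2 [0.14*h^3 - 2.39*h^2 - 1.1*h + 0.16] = 0.84*h - 4.78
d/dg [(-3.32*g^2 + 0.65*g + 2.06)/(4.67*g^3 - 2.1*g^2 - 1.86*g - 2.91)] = (15.5044*g^4 - 6.071*g^3 - 21.3204*g^2 + 27.9744*g + 1.9401)/(21.8089*g^6 - 19.614*g^5 - 12.9624*g^4 - 19.3674*g^3 + 15.6816*g^2 + 10.8252*g + 8.4681)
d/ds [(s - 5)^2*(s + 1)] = 3*(s - 5)*(s - 1)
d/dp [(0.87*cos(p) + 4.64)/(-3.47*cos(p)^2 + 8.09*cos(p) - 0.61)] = (-3.0189*cos(p)^2 - 32.2016*cos(p) + 38.0683)*sin(p)/(12.0409*cos(p)^4 - 56.1446*cos(p)^3 + 69.6815*cos(p)^2 - 9.8698*cos(p) + 0.3721)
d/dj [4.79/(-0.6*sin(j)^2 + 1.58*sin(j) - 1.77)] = (5.748*sin(j) - 7.5682)*cos(j)/(0.6*sin(j)^2 - 1.58*sin(j) + 1.77)^2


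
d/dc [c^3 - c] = 3*c^2 - 1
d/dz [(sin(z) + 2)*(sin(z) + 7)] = (2*sin(z) + 9)*cos(z)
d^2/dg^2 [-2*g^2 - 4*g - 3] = -4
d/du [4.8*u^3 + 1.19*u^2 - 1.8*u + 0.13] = 14.4*u^2 + 2.38*u - 1.8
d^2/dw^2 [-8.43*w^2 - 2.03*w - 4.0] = -16.8600000000000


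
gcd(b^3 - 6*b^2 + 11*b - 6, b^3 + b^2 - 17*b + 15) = b^2 - 4*b + 3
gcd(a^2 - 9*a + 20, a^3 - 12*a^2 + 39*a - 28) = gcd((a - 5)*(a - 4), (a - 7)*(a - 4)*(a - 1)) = a - 4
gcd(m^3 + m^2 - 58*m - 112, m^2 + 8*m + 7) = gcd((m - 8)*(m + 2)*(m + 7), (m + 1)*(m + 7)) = m + 7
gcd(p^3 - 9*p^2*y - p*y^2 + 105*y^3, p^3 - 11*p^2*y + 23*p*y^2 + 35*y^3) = p^2 - 12*p*y + 35*y^2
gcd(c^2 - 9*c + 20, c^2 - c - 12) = c - 4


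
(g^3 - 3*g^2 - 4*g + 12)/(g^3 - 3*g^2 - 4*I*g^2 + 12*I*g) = (g^2 - 4)/(g*(g - 4*I))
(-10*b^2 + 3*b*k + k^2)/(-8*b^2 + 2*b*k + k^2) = (5*b + k)/(4*b + k)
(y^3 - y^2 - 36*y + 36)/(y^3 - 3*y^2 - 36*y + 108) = (y - 1)/(y - 3)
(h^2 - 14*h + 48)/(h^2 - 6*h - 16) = (h - 6)/(h + 2)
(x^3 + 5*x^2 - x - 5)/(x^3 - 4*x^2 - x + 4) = (x + 5)/(x - 4)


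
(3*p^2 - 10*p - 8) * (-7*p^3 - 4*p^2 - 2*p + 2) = -21*p^5 + 58*p^4 + 90*p^3 + 58*p^2 - 4*p - 16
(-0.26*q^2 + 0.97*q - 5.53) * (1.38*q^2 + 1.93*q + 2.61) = -0.3588*q^4 + 0.8368*q^3 - 6.4379*q^2 - 8.1412*q - 14.4333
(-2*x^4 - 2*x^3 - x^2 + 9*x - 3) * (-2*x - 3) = 4*x^5 + 10*x^4 + 8*x^3 - 15*x^2 - 21*x + 9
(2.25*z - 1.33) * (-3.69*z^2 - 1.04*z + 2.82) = -8.3025*z^3 + 2.5677*z^2 + 7.7282*z - 3.7506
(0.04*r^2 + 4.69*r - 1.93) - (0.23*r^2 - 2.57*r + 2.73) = -0.19*r^2 + 7.26*r - 4.66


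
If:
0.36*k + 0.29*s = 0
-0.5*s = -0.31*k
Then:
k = 0.00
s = 0.00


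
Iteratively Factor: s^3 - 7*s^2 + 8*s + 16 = (s - 4)*(s^2 - 3*s - 4) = (s - 4)*(s + 1)*(s - 4)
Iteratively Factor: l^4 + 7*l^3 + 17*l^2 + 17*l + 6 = (l + 1)*(l^3 + 6*l^2 + 11*l + 6) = (l + 1)*(l + 2)*(l^2 + 4*l + 3) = (l + 1)*(l + 2)*(l + 3)*(l + 1)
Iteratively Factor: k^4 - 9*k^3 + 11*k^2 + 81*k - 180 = (k - 5)*(k^3 - 4*k^2 - 9*k + 36) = (k - 5)*(k - 3)*(k^2 - k - 12) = (k - 5)*(k - 4)*(k - 3)*(k + 3)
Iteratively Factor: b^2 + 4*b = (b)*(b + 4)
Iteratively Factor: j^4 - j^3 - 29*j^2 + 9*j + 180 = (j + 3)*(j^3 - 4*j^2 - 17*j + 60) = (j - 5)*(j + 3)*(j^2 + j - 12) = (j - 5)*(j + 3)*(j + 4)*(j - 3)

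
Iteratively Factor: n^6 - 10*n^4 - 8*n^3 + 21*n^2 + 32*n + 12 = (n - 2)*(n^5 + 2*n^4 - 6*n^3 - 20*n^2 - 19*n - 6) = (n - 2)*(n + 1)*(n^4 + n^3 - 7*n^2 - 13*n - 6) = (n - 2)*(n + 1)^2*(n^3 - 7*n - 6) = (n - 2)*(n + 1)^2*(n + 2)*(n^2 - 2*n - 3) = (n - 3)*(n - 2)*(n + 1)^2*(n + 2)*(n + 1)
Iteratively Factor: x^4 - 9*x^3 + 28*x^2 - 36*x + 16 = (x - 2)*(x^3 - 7*x^2 + 14*x - 8) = (x - 2)^2*(x^2 - 5*x + 4) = (x - 2)^2*(x - 1)*(x - 4)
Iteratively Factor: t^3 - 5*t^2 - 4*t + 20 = (t - 2)*(t^2 - 3*t - 10) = (t - 2)*(t + 2)*(t - 5)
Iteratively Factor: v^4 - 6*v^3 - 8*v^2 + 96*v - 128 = (v - 4)*(v^3 - 2*v^2 - 16*v + 32) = (v - 4)*(v + 4)*(v^2 - 6*v + 8) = (v - 4)*(v - 2)*(v + 4)*(v - 4)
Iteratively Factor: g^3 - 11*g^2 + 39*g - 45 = (g - 5)*(g^2 - 6*g + 9) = (g - 5)*(g - 3)*(g - 3)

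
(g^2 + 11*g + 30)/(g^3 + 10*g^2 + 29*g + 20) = (g + 6)/(g^2 + 5*g + 4)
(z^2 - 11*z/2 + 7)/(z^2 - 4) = (z - 7/2)/(z + 2)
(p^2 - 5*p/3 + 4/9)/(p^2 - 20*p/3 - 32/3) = (-9*p^2 + 15*p - 4)/(3*(-3*p^2 + 20*p + 32))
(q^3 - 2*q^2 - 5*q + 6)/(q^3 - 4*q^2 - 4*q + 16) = (q^2 - 4*q + 3)/(q^2 - 6*q + 8)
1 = 1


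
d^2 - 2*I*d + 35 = (d - 7*I)*(d + 5*I)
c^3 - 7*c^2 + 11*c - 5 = (c - 5)*(c - 1)^2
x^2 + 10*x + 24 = (x + 4)*(x + 6)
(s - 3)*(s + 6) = s^2 + 3*s - 18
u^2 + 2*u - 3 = (u - 1)*(u + 3)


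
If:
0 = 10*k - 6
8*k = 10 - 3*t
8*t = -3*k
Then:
No Solution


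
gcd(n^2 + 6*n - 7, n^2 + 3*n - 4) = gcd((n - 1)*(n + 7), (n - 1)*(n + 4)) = n - 1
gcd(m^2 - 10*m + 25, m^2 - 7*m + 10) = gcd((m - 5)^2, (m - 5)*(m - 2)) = m - 5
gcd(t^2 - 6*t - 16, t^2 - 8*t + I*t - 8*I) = t - 8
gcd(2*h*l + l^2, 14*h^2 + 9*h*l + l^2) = 2*h + l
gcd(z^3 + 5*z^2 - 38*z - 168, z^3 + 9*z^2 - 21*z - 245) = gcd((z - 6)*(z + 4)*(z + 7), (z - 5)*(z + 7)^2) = z + 7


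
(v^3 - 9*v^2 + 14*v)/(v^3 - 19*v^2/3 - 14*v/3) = 3*(v - 2)/(3*v + 2)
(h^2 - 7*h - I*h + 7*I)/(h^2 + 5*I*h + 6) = (h - 7)/(h + 6*I)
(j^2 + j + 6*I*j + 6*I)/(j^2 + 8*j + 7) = (j + 6*I)/(j + 7)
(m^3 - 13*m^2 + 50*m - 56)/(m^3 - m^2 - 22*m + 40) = (m - 7)/(m + 5)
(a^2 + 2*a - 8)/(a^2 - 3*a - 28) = (a - 2)/(a - 7)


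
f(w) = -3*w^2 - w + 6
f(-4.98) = -63.42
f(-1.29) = 2.30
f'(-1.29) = 6.74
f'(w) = -6*w - 1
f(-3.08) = -19.38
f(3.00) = -24.00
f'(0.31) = -2.86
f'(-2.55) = 14.30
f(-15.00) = -654.00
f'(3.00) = -19.00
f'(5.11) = -31.66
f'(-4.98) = 28.88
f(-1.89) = -2.83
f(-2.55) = -10.96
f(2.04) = -8.52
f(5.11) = -77.45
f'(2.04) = -13.24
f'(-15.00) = 89.00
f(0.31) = 5.40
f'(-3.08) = 17.48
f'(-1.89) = 10.34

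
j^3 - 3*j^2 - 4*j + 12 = (j - 3)*(j - 2)*(j + 2)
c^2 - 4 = (c - 2)*(c + 2)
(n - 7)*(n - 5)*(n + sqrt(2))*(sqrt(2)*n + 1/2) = sqrt(2)*n^4 - 12*sqrt(2)*n^3 + 5*n^3/2 - 30*n^2 + 71*sqrt(2)*n^2/2 - 6*sqrt(2)*n + 175*n/2 + 35*sqrt(2)/2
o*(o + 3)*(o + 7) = o^3 + 10*o^2 + 21*o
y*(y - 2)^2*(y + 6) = y^4 + 2*y^3 - 20*y^2 + 24*y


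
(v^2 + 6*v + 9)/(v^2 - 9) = (v + 3)/(v - 3)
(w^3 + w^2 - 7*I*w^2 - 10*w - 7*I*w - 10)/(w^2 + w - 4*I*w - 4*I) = (w^2 - 7*I*w - 10)/(w - 4*I)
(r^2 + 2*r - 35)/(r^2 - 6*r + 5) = (r + 7)/(r - 1)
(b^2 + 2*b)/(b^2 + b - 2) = b/(b - 1)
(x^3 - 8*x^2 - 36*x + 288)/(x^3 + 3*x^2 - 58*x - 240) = (x - 6)/(x + 5)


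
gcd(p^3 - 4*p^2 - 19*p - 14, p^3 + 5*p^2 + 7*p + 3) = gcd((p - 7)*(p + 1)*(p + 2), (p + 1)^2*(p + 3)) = p + 1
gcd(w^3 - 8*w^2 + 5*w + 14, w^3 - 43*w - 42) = w^2 - 6*w - 7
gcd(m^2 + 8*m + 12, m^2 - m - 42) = m + 6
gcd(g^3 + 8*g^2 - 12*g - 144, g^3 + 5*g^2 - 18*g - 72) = g^2 + 2*g - 24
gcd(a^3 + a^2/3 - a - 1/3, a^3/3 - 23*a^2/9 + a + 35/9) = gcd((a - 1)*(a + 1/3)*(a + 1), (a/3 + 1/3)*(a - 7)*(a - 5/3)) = a + 1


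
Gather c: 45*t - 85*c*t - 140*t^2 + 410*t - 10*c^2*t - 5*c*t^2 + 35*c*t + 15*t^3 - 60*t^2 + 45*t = -10*c^2*t + c*(-5*t^2 - 50*t) + 15*t^3 - 200*t^2 + 500*t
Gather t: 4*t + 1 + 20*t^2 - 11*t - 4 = 20*t^2 - 7*t - 3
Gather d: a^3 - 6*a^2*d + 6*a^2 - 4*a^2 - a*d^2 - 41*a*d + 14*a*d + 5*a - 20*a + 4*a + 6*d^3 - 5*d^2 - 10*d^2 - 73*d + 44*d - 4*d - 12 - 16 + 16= a^3 + 2*a^2 - 11*a + 6*d^3 + d^2*(-a - 15) + d*(-6*a^2 - 27*a - 33) - 12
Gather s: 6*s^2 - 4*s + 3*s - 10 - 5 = 6*s^2 - s - 15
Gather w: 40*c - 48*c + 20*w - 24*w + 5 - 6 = -8*c - 4*w - 1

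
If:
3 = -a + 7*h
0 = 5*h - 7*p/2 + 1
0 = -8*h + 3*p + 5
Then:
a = 209/26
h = 41/26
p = 33/13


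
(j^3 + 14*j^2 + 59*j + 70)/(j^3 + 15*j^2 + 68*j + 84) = (j + 5)/(j + 6)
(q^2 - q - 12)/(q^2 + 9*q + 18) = (q - 4)/(q + 6)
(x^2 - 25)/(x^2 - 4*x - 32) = (25 - x^2)/(-x^2 + 4*x + 32)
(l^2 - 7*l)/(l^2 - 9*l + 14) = l/(l - 2)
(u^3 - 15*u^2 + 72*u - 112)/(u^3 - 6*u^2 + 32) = (u - 7)/(u + 2)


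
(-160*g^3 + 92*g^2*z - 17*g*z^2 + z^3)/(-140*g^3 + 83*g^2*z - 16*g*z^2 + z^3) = (-8*g + z)/(-7*g + z)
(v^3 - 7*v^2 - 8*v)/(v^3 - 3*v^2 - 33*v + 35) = v*(v^2 - 7*v - 8)/(v^3 - 3*v^2 - 33*v + 35)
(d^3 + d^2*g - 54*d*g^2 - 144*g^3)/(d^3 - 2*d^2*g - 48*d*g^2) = (d + 3*g)/d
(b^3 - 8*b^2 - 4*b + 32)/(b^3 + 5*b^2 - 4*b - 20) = (b - 8)/(b + 5)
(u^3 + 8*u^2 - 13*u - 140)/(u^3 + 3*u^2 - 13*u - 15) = (u^2 + 3*u - 28)/(u^2 - 2*u - 3)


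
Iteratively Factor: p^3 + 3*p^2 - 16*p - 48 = (p - 4)*(p^2 + 7*p + 12) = (p - 4)*(p + 3)*(p + 4)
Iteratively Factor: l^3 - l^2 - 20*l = (l + 4)*(l^2 - 5*l) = (l - 5)*(l + 4)*(l)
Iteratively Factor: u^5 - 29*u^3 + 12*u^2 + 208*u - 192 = (u - 1)*(u^4 + u^3 - 28*u^2 - 16*u + 192) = (u - 1)*(u + 4)*(u^3 - 3*u^2 - 16*u + 48) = (u - 3)*(u - 1)*(u + 4)*(u^2 - 16) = (u - 3)*(u - 1)*(u + 4)^2*(u - 4)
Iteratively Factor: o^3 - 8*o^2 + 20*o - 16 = (o - 4)*(o^2 - 4*o + 4) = (o - 4)*(o - 2)*(o - 2)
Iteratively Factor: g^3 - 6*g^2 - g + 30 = (g - 5)*(g^2 - g - 6) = (g - 5)*(g - 3)*(g + 2)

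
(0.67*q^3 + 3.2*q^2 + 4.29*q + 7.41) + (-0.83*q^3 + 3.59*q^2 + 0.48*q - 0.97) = -0.16*q^3 + 6.79*q^2 + 4.77*q + 6.44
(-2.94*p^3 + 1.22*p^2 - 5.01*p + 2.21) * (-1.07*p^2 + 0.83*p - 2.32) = 3.1458*p^5 - 3.7456*p^4 + 13.1941*p^3 - 9.3534*p^2 + 13.4575*p - 5.1272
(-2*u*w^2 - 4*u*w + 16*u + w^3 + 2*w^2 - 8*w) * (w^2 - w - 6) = -2*u*w^4 - 2*u*w^3 + 32*u*w^2 + 8*u*w - 96*u + w^5 + w^4 - 16*w^3 - 4*w^2 + 48*w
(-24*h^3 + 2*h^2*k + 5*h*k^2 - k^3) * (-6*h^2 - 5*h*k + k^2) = 144*h^5 + 108*h^4*k - 64*h^3*k^2 - 17*h^2*k^3 + 10*h*k^4 - k^5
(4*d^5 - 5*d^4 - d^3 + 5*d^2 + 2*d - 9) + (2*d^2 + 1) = 4*d^5 - 5*d^4 - d^3 + 7*d^2 + 2*d - 8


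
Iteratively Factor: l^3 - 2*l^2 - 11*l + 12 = (l + 3)*(l^2 - 5*l + 4) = (l - 4)*(l + 3)*(l - 1)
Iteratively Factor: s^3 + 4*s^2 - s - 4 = (s + 1)*(s^2 + 3*s - 4) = (s - 1)*(s + 1)*(s + 4)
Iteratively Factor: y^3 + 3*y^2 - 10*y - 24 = (y + 4)*(y^2 - y - 6) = (y + 2)*(y + 4)*(y - 3)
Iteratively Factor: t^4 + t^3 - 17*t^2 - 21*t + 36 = (t - 1)*(t^3 + 2*t^2 - 15*t - 36) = (t - 1)*(t + 3)*(t^2 - t - 12) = (t - 4)*(t - 1)*(t + 3)*(t + 3)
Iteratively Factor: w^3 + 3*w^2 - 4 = (w - 1)*(w^2 + 4*w + 4) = (w - 1)*(w + 2)*(w + 2)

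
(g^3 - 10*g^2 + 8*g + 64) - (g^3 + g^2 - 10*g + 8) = -11*g^2 + 18*g + 56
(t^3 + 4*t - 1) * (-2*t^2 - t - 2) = -2*t^5 - t^4 - 10*t^3 - 2*t^2 - 7*t + 2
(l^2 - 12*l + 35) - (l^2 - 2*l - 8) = 43 - 10*l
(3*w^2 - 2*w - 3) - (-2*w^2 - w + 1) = 5*w^2 - w - 4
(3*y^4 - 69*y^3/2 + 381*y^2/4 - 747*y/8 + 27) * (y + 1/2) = 3*y^5 - 33*y^4 + 78*y^3 - 183*y^2/4 - 315*y/16 + 27/2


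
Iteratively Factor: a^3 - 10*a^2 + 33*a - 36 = (a - 4)*(a^2 - 6*a + 9) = (a - 4)*(a - 3)*(a - 3)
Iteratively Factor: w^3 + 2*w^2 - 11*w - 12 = (w - 3)*(w^2 + 5*w + 4) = (w - 3)*(w + 4)*(w + 1)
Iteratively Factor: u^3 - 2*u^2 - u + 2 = (u + 1)*(u^2 - 3*u + 2) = (u - 2)*(u + 1)*(u - 1)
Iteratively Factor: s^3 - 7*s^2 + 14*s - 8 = (s - 4)*(s^2 - 3*s + 2) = (s - 4)*(s - 1)*(s - 2)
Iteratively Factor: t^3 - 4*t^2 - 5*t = (t + 1)*(t^2 - 5*t) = (t - 5)*(t + 1)*(t)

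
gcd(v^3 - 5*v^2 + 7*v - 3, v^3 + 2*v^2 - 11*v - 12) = v - 3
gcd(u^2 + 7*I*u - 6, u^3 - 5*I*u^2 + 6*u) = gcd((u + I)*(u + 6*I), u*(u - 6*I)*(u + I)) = u + I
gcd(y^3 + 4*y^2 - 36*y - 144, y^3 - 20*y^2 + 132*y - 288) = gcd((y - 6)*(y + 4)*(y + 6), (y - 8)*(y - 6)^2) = y - 6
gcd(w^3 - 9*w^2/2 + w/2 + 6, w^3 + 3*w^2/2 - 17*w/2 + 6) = w - 3/2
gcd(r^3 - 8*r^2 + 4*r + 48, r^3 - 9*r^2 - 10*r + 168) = r - 6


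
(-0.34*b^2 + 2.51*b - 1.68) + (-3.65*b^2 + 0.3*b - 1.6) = -3.99*b^2 + 2.81*b - 3.28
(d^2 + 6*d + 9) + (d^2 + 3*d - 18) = 2*d^2 + 9*d - 9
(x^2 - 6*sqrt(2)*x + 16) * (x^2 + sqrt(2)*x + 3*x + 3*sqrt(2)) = x^4 - 5*sqrt(2)*x^3 + 3*x^3 - 15*sqrt(2)*x^2 + 4*x^2 + 12*x + 16*sqrt(2)*x + 48*sqrt(2)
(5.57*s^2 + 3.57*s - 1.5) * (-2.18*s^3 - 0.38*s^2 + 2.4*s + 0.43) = -12.1426*s^5 - 9.8992*s^4 + 15.2814*s^3 + 11.5331*s^2 - 2.0649*s - 0.645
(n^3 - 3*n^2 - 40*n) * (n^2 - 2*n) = n^5 - 5*n^4 - 34*n^3 + 80*n^2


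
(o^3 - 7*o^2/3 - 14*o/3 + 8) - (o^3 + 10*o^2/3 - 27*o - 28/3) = -17*o^2/3 + 67*o/3 + 52/3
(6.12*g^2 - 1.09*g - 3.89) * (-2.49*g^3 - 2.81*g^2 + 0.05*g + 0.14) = -15.2388*g^5 - 14.4831*g^4 + 13.055*g^3 + 11.7332*g^2 - 0.3471*g - 0.5446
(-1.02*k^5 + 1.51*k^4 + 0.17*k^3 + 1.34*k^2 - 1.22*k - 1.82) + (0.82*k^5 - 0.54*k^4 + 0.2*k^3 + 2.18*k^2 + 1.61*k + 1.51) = -0.2*k^5 + 0.97*k^4 + 0.37*k^3 + 3.52*k^2 + 0.39*k - 0.31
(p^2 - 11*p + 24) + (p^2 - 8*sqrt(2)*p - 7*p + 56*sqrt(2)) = 2*p^2 - 18*p - 8*sqrt(2)*p + 24 + 56*sqrt(2)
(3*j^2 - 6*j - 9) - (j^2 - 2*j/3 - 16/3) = 2*j^2 - 16*j/3 - 11/3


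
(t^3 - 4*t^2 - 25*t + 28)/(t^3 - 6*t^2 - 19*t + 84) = (t - 1)/(t - 3)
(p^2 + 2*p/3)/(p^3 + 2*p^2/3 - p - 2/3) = p/(p^2 - 1)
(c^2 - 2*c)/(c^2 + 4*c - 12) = c/(c + 6)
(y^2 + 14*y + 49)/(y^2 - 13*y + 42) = (y^2 + 14*y + 49)/(y^2 - 13*y + 42)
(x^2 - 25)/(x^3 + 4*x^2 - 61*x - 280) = (x - 5)/(x^2 - x - 56)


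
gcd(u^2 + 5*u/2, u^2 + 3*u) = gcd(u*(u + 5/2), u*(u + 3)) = u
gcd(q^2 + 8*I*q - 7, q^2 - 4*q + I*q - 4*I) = q + I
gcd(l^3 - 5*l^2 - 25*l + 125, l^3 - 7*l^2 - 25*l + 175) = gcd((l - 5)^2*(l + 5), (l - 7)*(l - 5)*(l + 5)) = l^2 - 25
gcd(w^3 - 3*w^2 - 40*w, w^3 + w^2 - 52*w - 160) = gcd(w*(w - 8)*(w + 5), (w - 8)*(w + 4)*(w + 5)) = w^2 - 3*w - 40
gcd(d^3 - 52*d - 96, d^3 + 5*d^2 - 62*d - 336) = d^2 - 2*d - 48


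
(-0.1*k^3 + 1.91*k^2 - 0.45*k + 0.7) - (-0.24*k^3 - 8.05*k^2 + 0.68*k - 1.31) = 0.14*k^3 + 9.96*k^2 - 1.13*k + 2.01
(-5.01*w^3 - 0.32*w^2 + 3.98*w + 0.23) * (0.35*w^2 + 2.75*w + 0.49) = -1.7535*w^5 - 13.8895*w^4 - 1.9419*w^3 + 10.8687*w^2 + 2.5827*w + 0.1127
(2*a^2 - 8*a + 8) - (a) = 2*a^2 - 9*a + 8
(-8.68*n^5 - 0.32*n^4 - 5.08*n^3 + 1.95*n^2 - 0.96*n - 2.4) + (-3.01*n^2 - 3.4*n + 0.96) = -8.68*n^5 - 0.32*n^4 - 5.08*n^3 - 1.06*n^2 - 4.36*n - 1.44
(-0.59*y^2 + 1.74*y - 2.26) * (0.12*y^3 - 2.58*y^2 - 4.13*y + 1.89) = -0.0708*y^5 + 1.731*y^4 - 2.3237*y^3 - 2.4705*y^2 + 12.6224*y - 4.2714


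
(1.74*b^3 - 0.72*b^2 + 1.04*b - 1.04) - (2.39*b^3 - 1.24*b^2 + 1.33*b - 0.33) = -0.65*b^3 + 0.52*b^2 - 0.29*b - 0.71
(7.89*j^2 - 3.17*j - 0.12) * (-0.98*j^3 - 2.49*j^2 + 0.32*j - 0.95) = -7.7322*j^5 - 16.5395*j^4 + 10.5357*j^3 - 8.2111*j^2 + 2.9731*j + 0.114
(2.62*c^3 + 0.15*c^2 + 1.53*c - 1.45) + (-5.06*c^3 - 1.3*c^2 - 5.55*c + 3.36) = -2.44*c^3 - 1.15*c^2 - 4.02*c + 1.91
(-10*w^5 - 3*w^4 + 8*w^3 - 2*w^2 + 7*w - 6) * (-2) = 20*w^5 + 6*w^4 - 16*w^3 + 4*w^2 - 14*w + 12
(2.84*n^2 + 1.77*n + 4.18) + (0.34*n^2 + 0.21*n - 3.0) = 3.18*n^2 + 1.98*n + 1.18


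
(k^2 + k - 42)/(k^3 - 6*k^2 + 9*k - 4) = (k^2 + k - 42)/(k^3 - 6*k^2 + 9*k - 4)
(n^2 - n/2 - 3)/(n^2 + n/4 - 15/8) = 4*(n - 2)/(4*n - 5)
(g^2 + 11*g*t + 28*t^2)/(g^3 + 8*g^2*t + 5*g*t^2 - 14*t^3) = (-g - 4*t)/(-g^2 - g*t + 2*t^2)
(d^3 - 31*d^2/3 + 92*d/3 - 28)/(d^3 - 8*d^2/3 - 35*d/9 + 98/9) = 3*(d^2 - 8*d + 12)/(3*d^2 - d - 14)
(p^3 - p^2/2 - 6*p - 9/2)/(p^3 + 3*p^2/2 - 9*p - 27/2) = (p + 1)/(p + 3)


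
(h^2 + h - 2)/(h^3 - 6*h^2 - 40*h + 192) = (h^2 + h - 2)/(h^3 - 6*h^2 - 40*h + 192)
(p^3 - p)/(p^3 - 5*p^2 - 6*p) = (p - 1)/(p - 6)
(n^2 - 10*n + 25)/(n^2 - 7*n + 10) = (n - 5)/(n - 2)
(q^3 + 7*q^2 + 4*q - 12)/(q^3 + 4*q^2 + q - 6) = (q + 6)/(q + 3)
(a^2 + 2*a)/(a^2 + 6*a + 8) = a/(a + 4)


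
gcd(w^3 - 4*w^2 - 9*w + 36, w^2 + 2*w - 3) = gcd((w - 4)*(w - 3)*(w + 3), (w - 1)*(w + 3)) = w + 3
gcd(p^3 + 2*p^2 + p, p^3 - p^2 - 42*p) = p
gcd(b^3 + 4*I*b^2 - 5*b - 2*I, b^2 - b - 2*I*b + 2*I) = 1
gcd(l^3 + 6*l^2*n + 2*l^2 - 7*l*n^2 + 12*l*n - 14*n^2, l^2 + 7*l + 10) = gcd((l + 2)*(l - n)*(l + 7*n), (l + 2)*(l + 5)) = l + 2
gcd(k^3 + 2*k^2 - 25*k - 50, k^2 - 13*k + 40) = k - 5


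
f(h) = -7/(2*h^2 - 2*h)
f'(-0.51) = -11.92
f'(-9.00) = -0.00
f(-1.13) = -1.45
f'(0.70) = 31.75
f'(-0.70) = -5.93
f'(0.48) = -2.25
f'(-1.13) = -1.97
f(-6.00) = -0.08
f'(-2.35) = -0.32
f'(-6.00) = -0.03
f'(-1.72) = -0.71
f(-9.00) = -0.04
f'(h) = -7*(2 - 4*h)/(2*h^2 - 2*h)^2 = 7*(2*h - 1)/(2*h^2*(h - 1)^2)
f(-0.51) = -4.54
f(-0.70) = -2.94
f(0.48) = 14.02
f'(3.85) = 0.19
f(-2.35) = -0.44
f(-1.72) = -0.75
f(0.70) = 16.67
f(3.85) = -0.32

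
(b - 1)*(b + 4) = b^2 + 3*b - 4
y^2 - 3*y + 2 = (y - 2)*(y - 1)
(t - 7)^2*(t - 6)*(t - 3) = t^4 - 23*t^3 + 193*t^2 - 693*t + 882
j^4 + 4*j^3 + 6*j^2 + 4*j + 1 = (j + 1)^4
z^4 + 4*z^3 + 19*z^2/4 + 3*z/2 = z*(z + 1/2)*(z + 3/2)*(z + 2)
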